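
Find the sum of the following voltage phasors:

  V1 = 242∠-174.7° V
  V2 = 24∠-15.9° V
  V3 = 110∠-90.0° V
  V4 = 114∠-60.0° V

Step 1 — Convert each phasor to rectangular form:
  V1 = 242·(cos(-174.7°) + j·sin(-174.7°)) = -241 - j22.35 V
  V2 = 24·(cos(-15.9°) + j·sin(-15.9°)) = 23.08 - j6.575 V
  V3 = 110·(cos(-90.0°) + j·sin(-90.0°)) = 0 - j110 V
  V4 = 114·(cos(-60.0°) + j·sin(-60.0°)) = 57 - j98.73 V
Step 2 — Sum components: V_total = -160.9 - j237.7 V.
Step 3 — Convert to polar: |V_total| = 287 V, ∠V_total = -124.1°.

V_total = 287∠-124.1° V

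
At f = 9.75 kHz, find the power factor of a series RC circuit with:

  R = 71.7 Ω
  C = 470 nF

Step 1 — Angular frequency: ω = 2π·f = 2π·9750 = 6.126e+04 rad/s.
Step 2 — Component impedances:
  R: Z = R = 71.7 Ω
  C: Z = 1/(jωC) = -j/(ω·C) = 0 - j34.73 Ω
Step 3 — Series combination: Z_total = R + C = 71.7 - j34.73 Ω = 79.67∠-25.8° Ω.
Step 4 — Power factor: PF = cos(φ) = Re(Z)/|Z| = 71.7/79.67 = 0.9.
Step 5 — Type: Im(Z) = -34.73 ⇒ leading (phase φ = -25.8°).

PF = 0.9 (leading, φ = -25.8°)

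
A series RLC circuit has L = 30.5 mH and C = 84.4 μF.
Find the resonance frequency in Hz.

Step 1 — Resonance condition Im(Z)=0 gives ω₀ = 1/√(LC).
Step 2 — ω₀ = 1/√(0.0305·8.44e-05) = 623.3 rad/s.
Step 3 — f₀ = ω₀/(2π) = 99.2 Hz.

f₀ = 99.2 Hz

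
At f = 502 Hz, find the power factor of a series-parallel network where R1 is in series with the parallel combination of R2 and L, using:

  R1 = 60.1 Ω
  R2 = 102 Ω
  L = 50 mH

Step 1 — Angular frequency: ω = 2π·f = 2π·502 = 3154 rad/s.
Step 2 — Component impedances:
  R1: Z = R = 60.1 Ω
  R2: Z = R = 102 Ω
  L: Z = jωL = j·3154·0.05 = 0 + j157.7 Ω
Step 3 — Parallel branch: R2 || L = 1/(1/R2 + 1/L) = 71.92 + j46.51 Ω.
Step 4 — Series with R1: Z_total = R1 + (R2 || L) = 132 + j46.51 Ω = 140∠19.4° Ω.
Step 5 — Power factor: PF = cos(φ) = Re(Z)/|Z| = 132.02/139.97 = 0.9432.
Step 6 — Type: Im(Z) = 46.51 ⇒ lagging (phase φ = 19.4°).

PF = 0.9432 (lagging, φ = 19.4°)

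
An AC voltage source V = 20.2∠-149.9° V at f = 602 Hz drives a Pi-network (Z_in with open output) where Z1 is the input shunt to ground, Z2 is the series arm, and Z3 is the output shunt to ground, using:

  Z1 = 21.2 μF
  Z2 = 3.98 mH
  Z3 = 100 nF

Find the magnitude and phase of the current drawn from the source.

Step 1 — Angular frequency: ω = 2π·f = 2π·602 = 3782 rad/s.
Step 2 — Component impedances:
  Z1: Z = 1/(jωC) = -j/(ω·C) = 0 - j12.47 Ω
  Z2: Z = jωL = j·3782·0.00398 = 0 + j15.05 Ω
  Z3: Z = 1/(jωC) = -j/(ω·C) = 0 - j2644 Ω
Step 3 — With open output, the series arm Z2 and the output shunt Z3 appear in series to ground: Z2 + Z3 = 0 - j2629 Ω.
Step 4 — Parallel with input shunt Z1: Z_in = Z1 || (Z2 + Z3) = 0 - j12.41 Ω = 12.41∠-90.0° Ω.
Step 5 — Source phasor: V = 20.2∠-149.9° V = -17.48 - j10.13 V.
Step 6 — Ohm's law: I = V / Z_total = (-17.48 - j10.13) / (0 - j12.41) = 0.8162 - j1.408 A.
Step 7 — Convert to polar: |I| = 1.627 A, ∠I = -59.9°.

I = 1.627∠-59.9° A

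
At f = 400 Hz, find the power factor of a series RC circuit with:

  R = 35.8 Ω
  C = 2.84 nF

Step 1 — Angular frequency: ω = 2π·f = 2π·400 = 2513 rad/s.
Step 2 — Component impedances:
  R: Z = R = 35.8 Ω
  C: Z = 1/(jωC) = -j/(ω·C) = 0 - j1.401e+05 Ω
Step 3 — Series combination: Z_total = R + C = 35.8 - j1.401e+05 Ω = 1.401e+05∠-90.0° Ω.
Step 4 — Power factor: PF = cos(φ) = Re(Z)/|Z| = 35.8/1.401e+05 = 0.0002555.
Step 5 — Type: Im(Z) = -1.401e+05 ⇒ leading (phase φ = -90.0°).

PF = 0.0002555 (leading, φ = -90.0°)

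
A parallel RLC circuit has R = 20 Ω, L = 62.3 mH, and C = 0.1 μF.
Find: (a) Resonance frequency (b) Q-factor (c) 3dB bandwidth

Step 1 — Resonance: ω₀ = 1/√(LC) = 1/√(0.0623·1e-07) = 1.267e+04 rad/s.
Step 2 — f₀ = ω₀/(2π) = 2016 Hz.
Step 3 — Parallel Q: Q = R/(ω₀L) = 20/(1.267e+04·0.0623) = 0.02534.
Step 4 — Bandwidth: Δω = ω₀/Q = 5e+05 rad/s; BW = Δω/(2π) = 7.958e+04 Hz.

(a) f₀ = 2016 Hz  (b) Q = 0.02534  (c) BW = 7.958e+04 Hz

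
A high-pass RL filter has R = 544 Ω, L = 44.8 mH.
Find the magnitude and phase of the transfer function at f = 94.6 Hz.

Step 1 — Angular frequency: ω = 2π·94.6 = 594.4 rad/s.
Step 2 — Transfer function: H(jω) = jωL/(R + jωL).
Step 3 — Numerator jωL = j·26.63; denominator R + jωL = 544 + j26.63.
Step 4 — H = 0.00239 + j0.04883.
Step 5 — Magnitude: |H| = 0.04889 (-26.2 dB); phase: φ = 87.2°.

|H| = 0.04889 (-26.2 dB), φ = 87.2°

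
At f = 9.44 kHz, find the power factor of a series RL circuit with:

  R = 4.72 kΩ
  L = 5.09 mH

Step 1 — Angular frequency: ω = 2π·f = 2π·9440 = 5.931e+04 rad/s.
Step 2 — Component impedances:
  R: Z = R = 4720 Ω
  L: Z = jωL = j·5.931e+04·0.00509 = 0 + j301.9 Ω
Step 3 — Series combination: Z_total = R + L = 4720 + j301.9 Ω = 4730∠3.7° Ω.
Step 4 — Power factor: PF = cos(φ) = Re(Z)/|Z| = 4720/4729.6 = 0.998.
Step 5 — Type: Im(Z) = 301.9 ⇒ lagging (phase φ = 3.7°).

PF = 0.998 (lagging, φ = 3.7°)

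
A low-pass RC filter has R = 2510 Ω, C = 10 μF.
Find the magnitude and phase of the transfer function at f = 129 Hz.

Step 1 — Angular frequency: ω = 2π·129 = 810.5 rad/s.
Step 2 — Transfer function: H(jω) = 1/(1 + jωRC).
Step 3 — Denominator: 1 + jωRC = 1 + j·810.5·2510·1e-05 = 1 + j20.34.
Step 4 — H = 0.00241 - j0.04904.
Step 5 — Magnitude: |H| = 0.04909 (-26.2 dB); phase: φ = -87.2°.

|H| = 0.04909 (-26.2 dB), φ = -87.2°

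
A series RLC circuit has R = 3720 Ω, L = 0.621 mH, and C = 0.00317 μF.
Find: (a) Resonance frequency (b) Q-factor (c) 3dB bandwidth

Step 1 — Resonance condition Im(Z)=0 gives ω₀ = 1/√(LC).
Step 2 — ω₀ = 1/√(0.000621·3.17e-09) = 7.127e+05 rad/s.
Step 3 — f₀ = ω₀/(2π) = 1.134e+05 Hz.
Step 4 — Series Q: Q = ω₀L/R = 7.127e+05·0.000621/3720 = 0.119.
Step 5 — 3dB bandwidth: Δω = ω₀/Q = 5.99e+06 rad/s; BW = Δω/(2π) = 9.534e+05 Hz.

(a) f₀ = 1.134e+05 Hz  (b) Q = 0.119  (c) BW = 9.534e+05 Hz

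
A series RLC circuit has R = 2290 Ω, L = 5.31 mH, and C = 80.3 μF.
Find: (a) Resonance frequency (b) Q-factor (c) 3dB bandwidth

Step 1 — Resonance: ω₀ = 1/√(LC) = 1/√(0.00531·8.03e-05) = 1531 rad/s.
Step 2 — f₀ = ω₀/(2π) = 243.7 Hz.
Step 3 — Series Q: Q = ω₀L/R = 1531·0.00531/2290 = 0.003551.
Step 4 — Bandwidth: Δω = ω₀/Q = 4.313e+05 rad/s; BW = Δω/(2π) = 6.864e+04 Hz.

(a) f₀ = 243.7 Hz  (b) Q = 0.003551  (c) BW = 6.864e+04 Hz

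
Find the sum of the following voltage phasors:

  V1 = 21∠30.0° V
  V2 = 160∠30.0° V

Step 1 — Convert each phasor to rectangular form:
  V1 = 21·(cos(30.0°) + j·sin(30.0°)) = 18.19 + j10.5 V
  V2 = 160·(cos(30.0°) + j·sin(30.0°)) = 138.6 + j80 V
Step 2 — Sum components: V_total = 156.8 + j90.5 V.
Step 3 — Convert to polar: |V_total| = 181 V, ∠V_total = 30.0°.

V_total = 181∠30.0° V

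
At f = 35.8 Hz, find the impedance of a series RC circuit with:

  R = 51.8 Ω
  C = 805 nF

Step 1 — Angular frequency: ω = 2π·f = 2π·35.8 = 224.9 rad/s.
Step 2 — Component impedances:
  R: Z = R = 51.8 Ω
  C: Z = 1/(jωC) = -j/(ω·C) = 0 - j5523 Ω
Step 3 — Series combination: Z_total = R + C = 51.8 - j5523 Ω = 5523∠-89.5° Ω.

Z = 51.8 - j5523 Ω = 5523∠-89.5° Ω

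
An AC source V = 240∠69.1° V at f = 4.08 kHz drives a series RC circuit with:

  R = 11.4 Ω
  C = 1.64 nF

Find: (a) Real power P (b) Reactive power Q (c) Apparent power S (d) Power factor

Step 1 — Angular frequency: ω = 2π·f = 2π·4080 = 2.564e+04 rad/s.
Step 2 — Component impedances:
  R: Z = R = 11.4 Ω
  C: Z = 1/(jωC) = -j/(ω·C) = 0 - j2.379e+04 Ω
Step 3 — Series combination: Z_total = R + C = 11.4 - j2.379e+04 Ω = 2.379e+04∠-90.0° Ω.
Step 4 — Source phasor: V = 240∠69.1° V = 85.62 + j224.2 V.
Step 5 — Current: I = V / Z = -0.009424 + j0.003604 A = 0.01009∠159.1° A.
Step 6 — Complex power: S = V·I* = 0.001161 - j2.422 VA.
Step 7 — Real power: P = Re(S) = 0.001161 W.
Step 8 — Reactive power: Q = Im(S) = -2.422 VAR.
Step 9 — Apparent power: |S| = 2.422 VA.
Step 10 — Power factor: PF = P/|S| = 0.0004793 (leading).

(a) P = 0.001161 W  (b) Q = -2.422 VAR  (c) S = 2.422 VA  (d) PF = 0.0004793 (leading)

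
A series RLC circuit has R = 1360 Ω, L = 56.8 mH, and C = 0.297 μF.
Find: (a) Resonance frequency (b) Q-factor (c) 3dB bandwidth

Step 1 — Resonance condition Im(Z)=0 gives ω₀ = 1/√(LC).
Step 2 — ω₀ = 1/√(0.0568·2.97e-07) = 7699 rad/s.
Step 3 — f₀ = ω₀/(2π) = 1225 Hz.
Step 4 — Series Q: Q = ω₀L/R = 7699·0.0568/1360 = 0.3216.
Step 5 — 3dB bandwidth: Δω = ω₀/Q = 2.394e+04 rad/s; BW = Δω/(2π) = 3811 Hz.

(a) f₀ = 1225 Hz  (b) Q = 0.3216  (c) BW = 3811 Hz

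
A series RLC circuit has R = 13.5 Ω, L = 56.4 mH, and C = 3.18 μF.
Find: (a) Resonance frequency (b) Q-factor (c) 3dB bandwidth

Step 1 — Resonance: ω₀ = 1/√(LC) = 1/√(0.0564·3.18e-06) = 2361 rad/s.
Step 2 — f₀ = ω₀/(2π) = 375.8 Hz.
Step 3 — Series Q: Q = ω₀L/R = 2361·0.0564/13.5 = 9.865.
Step 4 — Bandwidth: Δω = ω₀/Q = 239.4 rad/s; BW = Δω/(2π) = 38.1 Hz.

(a) f₀ = 375.8 Hz  (b) Q = 9.865  (c) BW = 38.1 Hz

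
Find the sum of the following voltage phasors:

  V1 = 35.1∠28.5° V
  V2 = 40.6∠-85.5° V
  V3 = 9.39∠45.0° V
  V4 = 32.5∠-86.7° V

Step 1 — Convert each phasor to rectangular form:
  V1 = 35.1·(cos(28.5°) + j·sin(28.5°)) = 30.85 + j16.75 V
  V2 = 40.6·(cos(-85.5°) + j·sin(-85.5°)) = 3.185 - j40.47 V
  V3 = 9.39·(cos(45.0°) + j·sin(45.0°)) = 6.64 + j6.64 V
  V4 = 32.5·(cos(-86.7°) + j·sin(-86.7°)) = 1.871 - j32.45 V
Step 2 — Sum components: V_total = 42.54 - j49.53 V.
Step 3 — Convert to polar: |V_total| = 65.29 V, ∠V_total = -49.3°.

V_total = 65.29∠-49.3° V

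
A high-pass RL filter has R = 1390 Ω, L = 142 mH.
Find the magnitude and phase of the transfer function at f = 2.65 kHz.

Step 1 — Angular frequency: ω = 2π·2650 = 1.665e+04 rad/s.
Step 2 — Transfer function: H(jω) = jωL/(R + jωL).
Step 3 — Numerator jωL = j·2364; denominator R + jωL = 1390 + j2364.
Step 4 — H = 0.7432 + j0.4369.
Step 5 — Magnitude: |H| = 0.8621 (-1.3 dB); phase: φ = 30.5°.

|H| = 0.8621 (-1.3 dB), φ = 30.5°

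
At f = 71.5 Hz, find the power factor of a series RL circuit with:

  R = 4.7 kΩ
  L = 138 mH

Step 1 — Angular frequency: ω = 2π·f = 2π·71.5 = 449.2 rad/s.
Step 2 — Component impedances:
  R: Z = R = 4700 Ω
  L: Z = jωL = j·449.2·0.138 = 0 + j62 Ω
Step 3 — Series combination: Z_total = R + L = 4700 + j62 Ω = 4700∠0.8° Ω.
Step 4 — Power factor: PF = cos(φ) = Re(Z)/|Z| = 4700/4700.4 = 0.9999.
Step 5 — Type: Im(Z) = 62 ⇒ lagging (phase φ = 0.8°).

PF = 0.9999 (lagging, φ = 0.8°)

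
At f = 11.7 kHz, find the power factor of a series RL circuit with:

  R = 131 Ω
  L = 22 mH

Step 1 — Angular frequency: ω = 2π·f = 2π·1.17e+04 = 7.351e+04 rad/s.
Step 2 — Component impedances:
  R: Z = R = 131 Ω
  L: Z = jωL = j·7.351e+04·0.022 = 0 + j1617 Ω
Step 3 — Series combination: Z_total = R + L = 131 + j1617 Ω = 1623∠85.4° Ω.
Step 4 — Power factor: PF = cos(φ) = Re(Z)/|Z| = 131/1622.59 = 0.08074.
Step 5 — Type: Im(Z) = 1617 ⇒ lagging (phase φ = 85.4°).

PF = 0.08074 (lagging, φ = 85.4°)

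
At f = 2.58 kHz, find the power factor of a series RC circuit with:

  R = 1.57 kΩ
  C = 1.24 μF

Step 1 — Angular frequency: ω = 2π·f = 2π·2580 = 1.621e+04 rad/s.
Step 2 — Component impedances:
  R: Z = R = 1570 Ω
  C: Z = 1/(jωC) = -j/(ω·C) = 0 - j49.75 Ω
Step 3 — Series combination: Z_total = R + C = 1570 - j49.75 Ω = 1571∠-1.8° Ω.
Step 4 — Power factor: PF = cos(φ) = Re(Z)/|Z| = 1570/1570.8 = 0.9995.
Step 5 — Type: Im(Z) = -49.75 ⇒ leading (phase φ = -1.8°).

PF = 0.9995 (leading, φ = -1.8°)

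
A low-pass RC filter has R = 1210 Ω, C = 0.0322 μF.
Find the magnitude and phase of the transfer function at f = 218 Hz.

Step 1 — Angular frequency: ω = 2π·218 = 1370 rad/s.
Step 2 — Transfer function: H(jω) = 1/(1 + jωRC).
Step 3 — Denominator: 1 + jωRC = 1 + j·1370·1210·3.22e-08 = 1 + j0.05337.
Step 4 — H = 0.9972 - j0.05322.
Step 5 — Magnitude: |H| = 0.9986 (-0.0 dB); phase: φ = -3.1°.

|H| = 0.9986 (-0.0 dB), φ = -3.1°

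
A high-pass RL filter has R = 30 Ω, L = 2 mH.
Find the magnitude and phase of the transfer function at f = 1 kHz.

Step 1 — Angular frequency: ω = 2π·1000 = 6283 rad/s.
Step 2 — Transfer function: H(jω) = jωL/(R + jωL).
Step 3 — Numerator jωL = j·12.57; denominator R + jωL = 30 + j12.57.
Step 4 — H = 0.1493 + j0.3564.
Step 5 — Magnitude: |H| = 0.3864 (-8.3 dB); phase: φ = 67.3°.

|H| = 0.3864 (-8.3 dB), φ = 67.3°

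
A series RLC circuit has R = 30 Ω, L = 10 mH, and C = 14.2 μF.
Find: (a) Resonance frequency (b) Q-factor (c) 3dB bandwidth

Step 1 — Resonance: ω₀ = 1/√(LC) = 1/√(0.01·1.42e-05) = 2654 rad/s.
Step 2 — f₀ = ω₀/(2π) = 422.4 Hz.
Step 3 — Series Q: Q = ω₀L/R = 2654·0.01/30 = 0.8846.
Step 4 — Bandwidth: Δω = ω₀/Q = 3000 rad/s; BW = Δω/(2π) = 477.5 Hz.

(a) f₀ = 422.4 Hz  (b) Q = 0.8846  (c) BW = 477.5 Hz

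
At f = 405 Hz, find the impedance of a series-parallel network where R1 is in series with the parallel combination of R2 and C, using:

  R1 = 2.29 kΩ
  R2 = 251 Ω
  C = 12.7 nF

Step 1 — Angular frequency: ω = 2π·f = 2π·405 = 2545 rad/s.
Step 2 — Component impedances:
  R1: Z = R = 2290 Ω
  R2: Z = R = 251 Ω
  C: Z = 1/(jωC) = -j/(ω·C) = 0 - j3.094e+04 Ω
Step 3 — Parallel branch: R2 || C = 1/(1/R2 + 1/C) = 251 - j2.036 Ω.
Step 4 — Series with R1: Z_total = R1 + (R2 || C) = 2541 - j2.036 Ω = 2541∠-0.0° Ω.

Z = 2541 - j2.036 Ω = 2541∠-0.0° Ω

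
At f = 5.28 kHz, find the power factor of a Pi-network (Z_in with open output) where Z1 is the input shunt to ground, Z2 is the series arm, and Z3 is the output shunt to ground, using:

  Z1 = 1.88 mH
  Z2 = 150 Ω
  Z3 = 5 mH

Step 1 — Angular frequency: ω = 2π·f = 2π·5280 = 3.318e+04 rad/s.
Step 2 — Component impedances:
  Z1: Z = jωL = j·3.318e+04·0.00188 = 0 + j62.37 Ω
  Z2: Z = R = 150 Ω
  Z3: Z = jωL = j·3.318e+04·0.005 = 0 + j165.9 Ω
Step 3 — With open output, the series arm Z2 and the output shunt Z3 appear in series to ground: Z2 + Z3 = 150 + j165.9 Ω.
Step 4 — Parallel with input shunt Z1: Z_in = Z1 || (Z2 + Z3) = 7.822 + j50.47 Ω = 51.07∠81.2° Ω.
Step 5 — Power factor: PF = cos(φ) = Re(Z)/|Z| = 7.822/51.07 = 0.1532.
Step 6 — Type: Im(Z) = 50.47 ⇒ lagging (phase φ = 81.2°).

PF = 0.1532 (lagging, φ = 81.2°)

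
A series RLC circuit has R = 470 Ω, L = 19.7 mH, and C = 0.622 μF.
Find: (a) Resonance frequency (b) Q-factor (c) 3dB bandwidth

Step 1 — Resonance condition Im(Z)=0 gives ω₀ = 1/√(LC).
Step 2 — ω₀ = 1/√(0.0197·6.22e-07) = 9034 rad/s.
Step 3 — f₀ = ω₀/(2π) = 1438 Hz.
Step 4 — Series Q: Q = ω₀L/R = 9034·0.0197/470 = 0.3787.
Step 5 — 3dB bandwidth: Δω = ω₀/Q = 2.386e+04 rad/s; BW = Δω/(2π) = 3797 Hz.

(a) f₀ = 1438 Hz  (b) Q = 0.3787  (c) BW = 3797 Hz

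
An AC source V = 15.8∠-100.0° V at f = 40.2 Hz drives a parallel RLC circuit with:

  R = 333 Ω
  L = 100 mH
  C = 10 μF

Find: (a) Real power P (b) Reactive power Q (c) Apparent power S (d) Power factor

Step 1 — Angular frequency: ω = 2π·f = 2π·40.2 = 252.6 rad/s.
Step 2 — Component impedances:
  R: Z = R = 333 Ω
  L: Z = jωL = j·252.6·0.1 = 0 + j25.26 Ω
  C: Z = 1/(jωC) = -j/(ω·C) = 0 - j395.9 Ω
Step 3 — Parallel combination: 1/Z_total = 1/R + 1/L + 1/C; Z_total = 2.172 + j26.8 Ω = 26.89∠85.4° Ω.
Step 4 — Source phasor: V = 15.8∠-100.0° V = -2.744 - j15.56 V.
Step 5 — Current: I = V / Z = -0.585 + j0.05497 A = 0.5875∠174.6° A.
Step 6 — Complex power: S = V·I* = 0.7497 + j9.253 VA.
Step 7 — Real power: P = Re(S) = 0.7497 W.
Step 8 — Reactive power: Q = Im(S) = 9.253 VAR.
Step 9 — Apparent power: |S| = 9.283 VA.
Step 10 — Power factor: PF = P/|S| = 0.08076 (lagging).

(a) P = 0.7497 W  (b) Q = 9.253 VAR  (c) S = 9.283 VA  (d) PF = 0.08076 (lagging)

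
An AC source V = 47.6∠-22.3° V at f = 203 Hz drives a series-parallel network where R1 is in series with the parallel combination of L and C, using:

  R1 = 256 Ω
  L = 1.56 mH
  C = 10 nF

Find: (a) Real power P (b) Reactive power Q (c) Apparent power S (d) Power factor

Step 1 — Angular frequency: ω = 2π·f = 2π·203 = 1275 rad/s.
Step 2 — Component impedances:
  R1: Z = R = 256 Ω
  L: Z = jωL = j·1275·0.00156 = 0 + j1.99 Ω
  C: Z = 1/(jωC) = -j/(ω·C) = 0 - j7.84e+04 Ω
Step 3 — Parallel branch: L || C = 1/(1/L + 1/C) = 0 + j1.99 Ω.
Step 4 — Series with R1: Z_total = R1 + (L || C) = 256 + j1.99 Ω = 256∠0.4° Ω.
Step 5 — Source phasor: V = 47.6∠-22.3° V = 44.04 - j18.06 V.
Step 6 — Current: I = V / Z = 0.1715 - j0.07189 A = 0.1859∠-22.7° A.
Step 7 — Complex power: S = V·I* = 8.85 + j0.06879 VA.
Step 8 — Real power: P = Re(S) = 8.85 W.
Step 9 — Reactive power: Q = Im(S) = 0.06879 VAR.
Step 10 — Apparent power: |S| = 8.85 VA.
Step 11 — Power factor: PF = P/|S| = 1 (lagging).

(a) P = 8.85 W  (b) Q = 0.06879 VAR  (c) S = 8.85 VA  (d) PF = 1 (lagging)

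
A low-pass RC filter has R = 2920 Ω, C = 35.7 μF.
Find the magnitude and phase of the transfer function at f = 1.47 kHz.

Step 1 — Angular frequency: ω = 2π·1470 = 9236 rad/s.
Step 2 — Transfer function: H(jω) = 1/(1 + jωRC).
Step 3 — Denominator: 1 + jωRC = 1 + j·9236·2920·3.57e-05 = 1 + j962.8.
Step 4 — H = 1.079e-06 - j0.001039.
Step 5 — Magnitude: |H| = 0.001039 (-59.7 dB); phase: φ = -89.9°.

|H| = 0.001039 (-59.7 dB), φ = -89.9°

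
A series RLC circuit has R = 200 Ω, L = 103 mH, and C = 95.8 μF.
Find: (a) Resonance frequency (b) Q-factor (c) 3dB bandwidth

Step 1 — Resonance: ω₀ = 1/√(LC) = 1/√(0.103·9.58e-05) = 318.3 rad/s.
Step 2 — f₀ = ω₀/(2π) = 50.67 Hz.
Step 3 — Series Q: Q = ω₀L/R = 318.3·0.103/200 = 0.1639.
Step 4 — Bandwidth: Δω = ω₀/Q = 1942 rad/s; BW = Δω/(2π) = 309 Hz.

(a) f₀ = 50.67 Hz  (b) Q = 0.1639  (c) BW = 309 Hz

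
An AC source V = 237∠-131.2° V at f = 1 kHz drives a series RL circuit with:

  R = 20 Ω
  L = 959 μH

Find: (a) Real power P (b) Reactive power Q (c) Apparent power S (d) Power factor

Step 1 — Angular frequency: ω = 2π·f = 2π·1000 = 6283 rad/s.
Step 2 — Component impedances:
  R: Z = R = 20 Ω
  L: Z = jωL = j·6283·0.000959 = 0 + j6.026 Ω
Step 3 — Series combination: Z_total = R + L = 20 + j6.026 Ω = 20.89∠16.8° Ω.
Step 4 — Source phasor: V = 237∠-131.2° V = -156.1 - j178.3 V.
Step 5 — Current: I = V / Z = -9.619 - j6.018 A = 11.35∠-148.0° A.
Step 6 — Complex power: S = V·I* = 2575 + j775.7 VA.
Step 7 — Real power: P = Re(S) = 2575 W.
Step 8 — Reactive power: Q = Im(S) = 775.7 VAR.
Step 9 — Apparent power: |S| = 2689 VA.
Step 10 — Power factor: PF = P/|S| = 0.9575 (lagging).

(a) P = 2575 W  (b) Q = 775.7 VAR  (c) S = 2689 VA  (d) PF = 0.9575 (lagging)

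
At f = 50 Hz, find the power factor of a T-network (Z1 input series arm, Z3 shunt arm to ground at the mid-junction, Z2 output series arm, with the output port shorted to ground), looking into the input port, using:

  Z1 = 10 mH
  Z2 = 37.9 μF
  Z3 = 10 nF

Step 1 — Angular frequency: ω = 2π·f = 2π·50 = 314.2 rad/s.
Step 2 — Component impedances:
  Z1: Z = jωL = j·314.2·0.01 = 0 + j3.142 Ω
  Z2: Z = 1/(jωC) = -j/(ω·C) = 0 - j83.99 Ω
  Z3: Z = 1/(jωC) = -j/(ω·C) = 0 - j3.183e+05 Ω
Step 3 — With the output port shorted to ground, the output series arm Z2 runs from the junction to ground; the shunt arm Z3 also runs from the junction to ground. They appear in parallel: Z3 || Z2 = 0 - j83.96 Ω.
Step 4 — Series with input arm Z1: Z_in = Z1 + (Z3 || Z2) = 0 - j80.82 Ω = 80.82∠-90.0° Ω.
Step 5 — Power factor: PF = cos(φ) = Re(Z)/|Z| = 0/80.82 = 0.
Step 6 — Type: Im(Z) = -80.82 ⇒ leading (phase φ = -90.0°).

PF = 0 (leading, φ = -90.0°)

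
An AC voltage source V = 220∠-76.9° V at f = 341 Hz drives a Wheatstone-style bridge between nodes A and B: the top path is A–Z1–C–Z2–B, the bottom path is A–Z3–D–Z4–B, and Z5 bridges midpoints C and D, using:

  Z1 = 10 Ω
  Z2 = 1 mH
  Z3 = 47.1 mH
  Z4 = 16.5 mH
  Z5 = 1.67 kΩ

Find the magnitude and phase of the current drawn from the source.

Step 1 — Angular frequency: ω = 2π·f = 2π·341 = 2143 rad/s.
Step 2 — Component impedances:
  Z1: Z = R = 10 Ω
  Z2: Z = jωL = j·2143·0.001 = 0 + j2.143 Ω
  Z3: Z = jωL = j·2143·0.0471 = 0 + j100.9 Ω
  Z4: Z = jωL = j·2143·0.0165 = 0 + j35.35 Ω
  Z5: Z = R = 1670 Ω
Step 3 — Bridge requires nodal analysis (the Z5 bridge couples midpoints C and D, so the two paths cannot be reduced to a simple series/parallel combination). Setting node B to ground and injecting 1 A at node A, the 3-node admittance system at A, C, D solves to V_A = Z_AB = 9.639 + j2.81 Ω = 10.04∠16.3° Ω.
Step 4 — Source phasor: V = 220∠-76.9° V = 49.86 - j214.3 V.
Step 5 — Ohm's law: I = V / Z_total = (49.86 - j214.3) / (9.639 + j2.81) = -1.206 - j21.88 A.
Step 6 — Convert to polar: |I| = 21.91 A, ∠I = -93.2°.

I = 21.91∠-93.2° A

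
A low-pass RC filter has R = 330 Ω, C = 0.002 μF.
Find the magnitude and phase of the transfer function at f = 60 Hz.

Step 1 — Angular frequency: ω = 2π·60 = 377 rad/s.
Step 2 — Transfer function: H(jω) = 1/(1 + jωRC).
Step 3 — Denominator: 1 + jωRC = 1 + j·377·330·2e-09 = 1 + j0.0002488.
Step 4 — H = 1 - j0.0002488.
Step 5 — Magnitude: |H| = 1 (-0.0 dB); phase: φ = -0.0°.

|H| = 1 (-0.0 dB), φ = -0.0°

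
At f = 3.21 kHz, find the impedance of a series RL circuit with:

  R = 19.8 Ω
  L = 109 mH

Step 1 — Angular frequency: ω = 2π·f = 2π·3210 = 2.017e+04 rad/s.
Step 2 — Component impedances:
  R: Z = R = 19.8 Ω
  L: Z = jωL = j·2.017e+04·0.109 = 0 + j2198 Ω
Step 3 — Series combination: Z_total = R + L = 19.8 + j2198 Ω = 2199∠89.5° Ω.

Z = 19.8 + j2198 Ω = 2199∠89.5° Ω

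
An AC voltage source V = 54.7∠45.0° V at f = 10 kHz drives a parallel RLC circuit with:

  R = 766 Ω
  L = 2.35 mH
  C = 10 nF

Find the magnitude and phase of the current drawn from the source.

Step 1 — Angular frequency: ω = 2π·f = 2π·1e+04 = 6.283e+04 rad/s.
Step 2 — Component impedances:
  R: Z = R = 766 Ω
  L: Z = jωL = j·6.283e+04·0.00235 = 0 + j147.7 Ω
  C: Z = 1/(jωC) = -j/(ω·C) = 0 - j1592 Ω
Step 3 — Parallel combination: 1/Z_total = 1/R + 1/L + 1/C; Z_total = 33.09 + j155.7 Ω = 159.2∠78.0° Ω.
Step 4 — Source phasor: V = 54.7∠45.0° V = 38.68 + j38.68 V.
Step 5 — Ohm's law: I = V / Z_total = (38.68 + j38.68) / (33.09 + j155.7) = 0.2881 - j0.1872 A.
Step 6 — Convert to polar: |I| = 0.3436 A, ∠I = -33.0°.

I = 0.3436∠-33.0° A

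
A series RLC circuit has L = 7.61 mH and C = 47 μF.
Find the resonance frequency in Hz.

Step 1 — Resonance condition Im(Z)=0 gives ω₀ = 1/√(LC).
Step 2 — ω₀ = 1/√(0.00761·4.7e-05) = 1672 rad/s.
Step 3 — f₀ = ω₀/(2π) = 266.1 Hz.

f₀ = 266.1 Hz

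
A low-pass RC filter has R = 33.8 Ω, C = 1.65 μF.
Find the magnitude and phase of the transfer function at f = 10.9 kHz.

Step 1 — Angular frequency: ω = 2π·1.09e+04 = 6.849e+04 rad/s.
Step 2 — Transfer function: H(jω) = 1/(1 + jωRC).
Step 3 — Denominator: 1 + jωRC = 1 + j·6.849e+04·33.8·1.65e-06 = 1 + j3.82.
Step 4 — H = 0.06415 - j0.245.
Step 5 — Magnitude: |H| = 0.2533 (-11.9 dB); phase: φ = -75.3°.

|H| = 0.2533 (-11.9 dB), φ = -75.3°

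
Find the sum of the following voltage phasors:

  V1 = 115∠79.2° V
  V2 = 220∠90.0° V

Step 1 — Convert each phasor to rectangular form:
  V1 = 115·(cos(79.2°) + j·sin(79.2°)) = 21.55 + j113 V
  V2 = 220·(cos(90.0°) + j·sin(90.0°)) = 0 + j220 V
Step 2 — Sum components: V_total = 21.55 + j333 V.
Step 3 — Convert to polar: |V_total| = 333.7 V, ∠V_total = 86.3°.

V_total = 333.7∠86.3° V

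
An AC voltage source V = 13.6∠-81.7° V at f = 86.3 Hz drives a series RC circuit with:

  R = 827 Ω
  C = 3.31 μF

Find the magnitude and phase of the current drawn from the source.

Step 1 — Angular frequency: ω = 2π·f = 2π·86.3 = 542.2 rad/s.
Step 2 — Component impedances:
  R: Z = R = 827 Ω
  C: Z = 1/(jωC) = -j/(ω·C) = 0 - j557.2 Ω
Step 3 — Series combination: Z_total = R + C = 827 - j557.2 Ω = 997.2∠-34.0° Ω.
Step 4 — Source phasor: V = 13.6∠-81.7° V = 1.963 - j13.46 V.
Step 5 — Ohm's law: I = V / Z_total = (1.963 - j13.46) / (827 - j557.2) = 0.009173 - j0.01009 A.
Step 6 — Convert to polar: |I| = 0.01364 A, ∠I = -47.7°.

I = 0.01364∠-47.7° A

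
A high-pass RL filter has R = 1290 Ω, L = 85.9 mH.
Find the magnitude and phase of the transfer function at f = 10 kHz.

Step 1 — Angular frequency: ω = 2π·1e+04 = 6.283e+04 rad/s.
Step 2 — Transfer function: H(jω) = jωL/(R + jωL).
Step 3 — Numerator jωL = j·5397; denominator R + jωL = 1290 + j5397.
Step 4 — H = 0.946 + j0.2261.
Step 5 — Magnitude: |H| = 0.9726 (-0.2 dB); phase: φ = 13.4°.

|H| = 0.9726 (-0.2 dB), φ = 13.4°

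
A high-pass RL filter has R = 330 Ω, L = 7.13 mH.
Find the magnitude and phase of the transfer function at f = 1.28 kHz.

Step 1 — Angular frequency: ω = 2π·1280 = 8042 rad/s.
Step 2 — Transfer function: H(jω) = jωL/(R + jωL).
Step 3 — Numerator jωL = j·57.34; denominator R + jωL = 330 + j57.34.
Step 4 — H = 0.02931 + j0.1687.
Step 5 — Magnitude: |H| = 0.1712 (-15.3 dB); phase: φ = 80.1°.

|H| = 0.1712 (-15.3 dB), φ = 80.1°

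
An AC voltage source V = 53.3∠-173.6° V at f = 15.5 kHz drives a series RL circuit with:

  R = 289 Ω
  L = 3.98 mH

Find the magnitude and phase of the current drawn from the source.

Step 1 — Angular frequency: ω = 2π·f = 2π·1.55e+04 = 9.739e+04 rad/s.
Step 2 — Component impedances:
  R: Z = R = 289 Ω
  L: Z = jωL = j·9.739e+04·0.00398 = 0 + j387.6 Ω
Step 3 — Series combination: Z_total = R + L = 289 + j387.6 Ω = 483.5∠53.3° Ω.
Step 4 — Source phasor: V = 53.3∠-173.6° V = -52.97 - j5.941 V.
Step 5 — Ohm's law: I = V / Z_total = (-52.97 - j5.941) / (289 + j387.6) = -0.07534 + j0.08048 A.
Step 6 — Convert to polar: |I| = 0.1102 A, ∠I = 133.1°.

I = 0.1102∠133.1° A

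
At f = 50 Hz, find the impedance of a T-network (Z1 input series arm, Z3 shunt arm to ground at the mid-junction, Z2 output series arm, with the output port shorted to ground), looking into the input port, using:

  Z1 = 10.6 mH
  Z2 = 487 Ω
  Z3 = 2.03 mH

Step 1 — Angular frequency: ω = 2π·f = 2π·50 = 314.2 rad/s.
Step 2 — Component impedances:
  Z1: Z = jωL = j·314.2·0.0106 = 0 + j3.33 Ω
  Z2: Z = R = 487 Ω
  Z3: Z = jωL = j·314.2·0.00203 = 0 + j0.6377 Ω
Step 3 — With the output port shorted to ground, the output series arm Z2 runs from the junction to ground; the shunt arm Z3 also runs from the junction to ground. They appear in parallel: Z3 || Z2 = 0.0008351 + j0.6377 Ω.
Step 4 — Series with input arm Z1: Z_in = Z1 + (Z3 || Z2) = 0.0008351 + j3.968 Ω = 3.968∠90.0° Ω.

Z = 0.0008351 + j3.968 Ω = 3.968∠90.0° Ω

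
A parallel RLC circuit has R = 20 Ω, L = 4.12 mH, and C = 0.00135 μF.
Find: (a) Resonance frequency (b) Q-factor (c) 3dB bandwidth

Step 1 — Resonance: ω₀ = 1/√(LC) = 1/√(0.00412·1.35e-09) = 4.24e+05 rad/s.
Step 2 — f₀ = ω₀/(2π) = 6.748e+04 Hz.
Step 3 — Parallel Q: Q = R/(ω₀L) = 20/(4.24e+05·0.00412) = 0.01145.
Step 4 — Bandwidth: Δω = ω₀/Q = 3.704e+07 rad/s; BW = Δω/(2π) = 5.895e+06 Hz.

(a) f₀ = 6.748e+04 Hz  (b) Q = 0.01145  (c) BW = 5.895e+06 Hz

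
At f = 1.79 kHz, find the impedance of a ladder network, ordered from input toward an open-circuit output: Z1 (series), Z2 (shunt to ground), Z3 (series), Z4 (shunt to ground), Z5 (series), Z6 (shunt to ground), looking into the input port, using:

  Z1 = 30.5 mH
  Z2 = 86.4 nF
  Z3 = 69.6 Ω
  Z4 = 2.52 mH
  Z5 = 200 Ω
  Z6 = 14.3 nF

Step 1 — Angular frequency: ω = 2π·f = 2π·1790 = 1.125e+04 rad/s.
Step 2 — Component impedances:
  Z1: Z = jωL = j·1.125e+04·0.0305 = 0 + j343 Ω
  Z2: Z = 1/(jωC) = -j/(ω·C) = 0 - j1029 Ω
  Z3: Z = R = 69.6 Ω
  Z4: Z = jωL = j·1.125e+04·0.00252 = 0 + j28.34 Ω
  Z5: Z = R = 200 Ω
  Z6: Z = 1/(jωC) = -j/(ω·C) = 0 - j6218 Ω
Step 3 — Ladder network (open output): work backward from the far end, alternating series and parallel combinations. Z_in = 73.27 + j367.2 Ω = 374.5∠78.7° Ω.

Z = 73.27 + j367.2 Ω = 374.5∠78.7° Ω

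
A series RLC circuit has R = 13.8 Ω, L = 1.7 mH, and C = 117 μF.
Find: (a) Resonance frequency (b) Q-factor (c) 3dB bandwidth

Step 1 — Resonance: ω₀ = 1/√(LC) = 1/√(0.0017·0.000117) = 2242 rad/s.
Step 2 — f₀ = ω₀/(2π) = 356.9 Hz.
Step 3 — Series Q: Q = ω₀L/R = 2242·0.0017/13.8 = 0.2762.
Step 4 — Bandwidth: Δω = ω₀/Q = 8118 rad/s; BW = Δω/(2π) = 1292 Hz.

(a) f₀ = 356.9 Hz  (b) Q = 0.2762  (c) BW = 1292 Hz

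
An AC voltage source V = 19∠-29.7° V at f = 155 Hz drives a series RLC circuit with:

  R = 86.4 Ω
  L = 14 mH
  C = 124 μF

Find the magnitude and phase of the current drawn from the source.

Step 1 — Angular frequency: ω = 2π·f = 2π·155 = 973.9 rad/s.
Step 2 — Component impedances:
  R: Z = R = 86.4 Ω
  L: Z = jωL = j·973.9·0.014 = 0 + j13.63 Ω
  C: Z = 1/(jωC) = -j/(ω·C) = 0 - j8.281 Ω
Step 3 — Series combination: Z_total = R + L + C = 86.4 + j5.354 Ω = 86.57∠3.5° Ω.
Step 4 — Source phasor: V = 19∠-29.7° V = 16.5 - j9.414 V.
Step 5 — Ohm's law: I = V / Z_total = (16.5 - j9.414) / (86.4 + j5.354) = 0.1836 - j0.1203 A.
Step 6 — Convert to polar: |I| = 0.2195 A, ∠I = -33.2°.

I = 0.2195∠-33.2° A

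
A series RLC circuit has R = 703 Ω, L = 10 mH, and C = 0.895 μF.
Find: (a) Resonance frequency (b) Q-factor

Step 1 — Resonance condition Im(Z)=0 gives ω₀ = 1/√(LC).
Step 2 — ω₀ = 1/√(0.01·8.95e-07) = 1.057e+04 rad/s.
Step 3 — f₀ = ω₀/(2π) = 1682 Hz.
Step 4 — Series Q: Q = ω₀L/R = 1.057e+04·0.01/703 = 0.1504.

(a) f₀ = 1682 Hz  (b) Q = 0.1504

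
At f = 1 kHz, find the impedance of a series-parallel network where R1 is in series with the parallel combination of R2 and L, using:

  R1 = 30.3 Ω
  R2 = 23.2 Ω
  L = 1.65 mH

Step 1 — Angular frequency: ω = 2π·f = 2π·1000 = 6283 rad/s.
Step 2 — Component impedances:
  R1: Z = R = 30.3 Ω
  R2: Z = R = 23.2 Ω
  L: Z = jωL = j·6283·0.00165 = 0 + j10.37 Ω
Step 3 — Parallel branch: R2 || L = 1/(1/R2 + 1/L) = 3.862 + j8.642 Ω.
Step 4 — Series with R1: Z_total = R1 + (R2 || L) = 34.16 + j8.642 Ω = 35.24∠14.2° Ω.

Z = 34.16 + j8.642 Ω = 35.24∠14.2° Ω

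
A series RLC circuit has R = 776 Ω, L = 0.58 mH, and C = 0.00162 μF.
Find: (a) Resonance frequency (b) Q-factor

Step 1 — Resonance condition Im(Z)=0 gives ω₀ = 1/√(LC).
Step 2 — ω₀ = 1/√(0.00058·1.62e-09) = 1.032e+06 rad/s.
Step 3 — f₀ = ω₀/(2π) = 1.642e+05 Hz.
Step 4 — Series Q: Q = ω₀L/R = 1.032e+06·0.00058/776 = 0.7711.

(a) f₀ = 1.642e+05 Hz  (b) Q = 0.7711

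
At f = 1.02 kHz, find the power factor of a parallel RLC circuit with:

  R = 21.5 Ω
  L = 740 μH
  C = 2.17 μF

Step 1 — Angular frequency: ω = 2π·f = 2π·1020 = 6409 rad/s.
Step 2 — Component impedances:
  R: Z = R = 21.5 Ω
  L: Z = jωL = j·6409·0.00074 = 0 + j4.743 Ω
  C: Z = 1/(jωC) = -j/(ω·C) = 0 - j71.91 Ω
Step 3 — Parallel combination: 1/Z_total = 1/R + 1/L + 1/C; Z_total = 1.136 + j4.809 Ω = 4.942∠76.7° Ω.
Step 4 — Power factor: PF = cos(φ) = Re(Z)/|Z| = 1.1357/4.9415 = 0.2298.
Step 5 — Type: Im(Z) = 4.809 ⇒ lagging (phase φ = 76.7°).

PF = 0.2298 (lagging, φ = 76.7°)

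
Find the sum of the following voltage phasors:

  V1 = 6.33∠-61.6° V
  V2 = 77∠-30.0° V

Step 1 — Convert each phasor to rectangular form:
  V1 = 6.33·(cos(-61.6°) + j·sin(-61.6°)) = 3.011 - j5.568 V
  V2 = 77·(cos(-30.0°) + j·sin(-30.0°)) = 66.68 - j38.5 V
Step 2 — Sum components: V_total = 69.69 - j44.07 V.
Step 3 — Convert to polar: |V_total| = 82.46 V, ∠V_total = -32.3°.

V_total = 82.46∠-32.3° V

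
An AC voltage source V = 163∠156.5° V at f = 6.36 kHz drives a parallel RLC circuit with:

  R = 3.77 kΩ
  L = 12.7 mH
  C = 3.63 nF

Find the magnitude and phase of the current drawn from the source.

Step 1 — Angular frequency: ω = 2π·f = 2π·6360 = 3.996e+04 rad/s.
Step 2 — Component impedances:
  R: Z = R = 3770 Ω
  L: Z = jωL = j·3.996e+04·0.0127 = 0 + j507.5 Ω
  C: Z = 1/(jωC) = -j/(ω·C) = 0 - j6894 Ω
Step 3 — Parallel combination: 1/Z_total = 1/R + 1/L + 1/C; Z_total = 77.96 + j536.5 Ω = 542.1∠81.7° Ω.
Step 4 — Source phasor: V = 163∠156.5° V = -149.5 + j65 V.
Step 5 — Ohm's law: I = V / Z_total = (-149.5 + j65) / (77.96 + j536.5) = 0.07899 + j0.2901 A.
Step 6 — Convert to polar: |I| = 0.3007 A, ∠I = 74.8°.

I = 0.3007∠74.8° A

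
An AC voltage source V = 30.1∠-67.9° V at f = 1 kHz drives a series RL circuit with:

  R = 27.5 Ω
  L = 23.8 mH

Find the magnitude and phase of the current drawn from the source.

Step 1 — Angular frequency: ω = 2π·f = 2π·1000 = 6283 rad/s.
Step 2 — Component impedances:
  R: Z = R = 27.5 Ω
  L: Z = jωL = j·6283·0.0238 = 0 + j149.5 Ω
Step 3 — Series combination: Z_total = R + L = 27.5 + j149.5 Ω = 152∠79.6° Ω.
Step 4 — Source phasor: V = 30.1∠-67.9° V = 11.32 - j27.89 V.
Step 5 — Ohm's law: I = V / Z_total = (11.32 - j27.89) / (27.5 + j149.5) = -0.1669 - j0.1064 A.
Step 6 — Convert to polar: |I| = 0.198 A, ∠I = -147.5°.

I = 0.198∠-147.5° A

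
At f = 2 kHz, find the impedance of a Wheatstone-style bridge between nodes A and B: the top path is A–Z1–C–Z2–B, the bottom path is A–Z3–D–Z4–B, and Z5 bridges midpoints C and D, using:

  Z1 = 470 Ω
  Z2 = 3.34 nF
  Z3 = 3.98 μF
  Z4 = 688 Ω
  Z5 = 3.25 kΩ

Step 1 — Angular frequency: ω = 2π·f = 2π·2000 = 1.257e+04 rad/s.
Step 2 — Component impedances:
  Z1: Z = R = 470 Ω
  Z2: Z = 1/(jωC) = -j/(ω·C) = 0 - j2.383e+04 Ω
  Z3: Z = 1/(jωC) = -j/(ω·C) = 0 - j19.99 Ω
  Z4: Z = R = 688 Ω
  Z5: Z = R = 3250 Ω
Step 3 — Bridge requires nodal analysis (the Z5 bridge couples midpoints C and D, so the two paths cannot be reduced to a simple series/parallel combination). Setting node B to ground and injecting 1 A at node A, the 3-node admittance system at A, C, D solves to V_A = Z_AB = 686.2 - j39.75 Ω = 687.3∠-3.3° Ω.

Z = 686.2 - j39.75 Ω = 687.3∠-3.3° Ω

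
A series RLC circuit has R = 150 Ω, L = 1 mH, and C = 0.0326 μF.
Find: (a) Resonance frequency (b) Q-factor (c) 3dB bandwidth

Step 1 — Resonance condition Im(Z)=0 gives ω₀ = 1/√(LC).
Step 2 — ω₀ = 1/√(0.001·3.26e-08) = 1.751e+05 rad/s.
Step 3 — f₀ = ω₀/(2π) = 2.787e+04 Hz.
Step 4 — Series Q: Q = ω₀L/R = 1.751e+05·0.001/150 = 1.168.
Step 5 — 3dB bandwidth: Δω = ω₀/Q = 1.5e+05 rad/s; BW = Δω/(2π) = 2.387e+04 Hz.

(a) f₀ = 2.787e+04 Hz  (b) Q = 1.168  (c) BW = 2.387e+04 Hz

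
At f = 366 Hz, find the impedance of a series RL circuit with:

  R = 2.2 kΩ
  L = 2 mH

Step 1 — Angular frequency: ω = 2π·f = 2π·366 = 2300 rad/s.
Step 2 — Component impedances:
  R: Z = R = 2200 Ω
  L: Z = jωL = j·2300·0.002 = 0 + j4.599 Ω
Step 3 — Series combination: Z_total = R + L = 2200 + j4.599 Ω = 2200∠0.1° Ω.

Z = 2200 + j4.599 Ω = 2200∠0.1° Ω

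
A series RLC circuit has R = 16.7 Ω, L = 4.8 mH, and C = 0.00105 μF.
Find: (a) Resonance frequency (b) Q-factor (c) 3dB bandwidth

Step 1 — Resonance: ω₀ = 1/√(LC) = 1/√(0.0048·1.05e-09) = 4.454e+05 rad/s.
Step 2 — f₀ = ω₀/(2π) = 7.089e+04 Hz.
Step 3 — Series Q: Q = ω₀L/R = 4.454e+05·0.0048/16.7 = 128.
Step 4 — Bandwidth: Δω = ω₀/Q = 3479 rad/s; BW = Δω/(2π) = 553.7 Hz.

(a) f₀ = 7.089e+04 Hz  (b) Q = 128  (c) BW = 553.7 Hz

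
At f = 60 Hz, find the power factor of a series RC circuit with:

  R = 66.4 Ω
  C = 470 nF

Step 1 — Angular frequency: ω = 2π·f = 2π·60 = 377 rad/s.
Step 2 — Component impedances:
  R: Z = R = 66.4 Ω
  C: Z = 1/(jωC) = -j/(ω·C) = 0 - j5644 Ω
Step 3 — Series combination: Z_total = R + C = 66.4 - j5644 Ω = 5644∠-89.3° Ω.
Step 4 — Power factor: PF = cos(φ) = Re(Z)/|Z| = 66.4/5644 = 0.01176.
Step 5 — Type: Im(Z) = -5644 ⇒ leading (phase φ = -89.3°).

PF = 0.01176 (leading, φ = -89.3°)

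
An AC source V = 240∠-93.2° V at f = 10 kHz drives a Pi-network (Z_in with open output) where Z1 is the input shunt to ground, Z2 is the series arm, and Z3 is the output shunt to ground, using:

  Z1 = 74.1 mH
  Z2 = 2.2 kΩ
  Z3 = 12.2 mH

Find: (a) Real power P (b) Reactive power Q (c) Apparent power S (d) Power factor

Step 1 — Angular frequency: ω = 2π·f = 2π·1e+04 = 6.283e+04 rad/s.
Step 2 — Component impedances:
  Z1: Z = jωL = j·6.283e+04·0.0741 = 0 + j4656 Ω
  Z2: Z = R = 2200 Ω
  Z3: Z = jωL = j·6.283e+04·0.0122 = 0 + j766.5 Ω
Step 3 — With open output, the series arm Z2 and the output shunt Z3 appear in series to ground: Z2 + Z3 = 2200 + j766.5 Ω.
Step 4 — Parallel with input shunt Z1: Z_in = Z1 || (Z2 + Z3) = 1393 + j1223 Ω = 1854∠41.3° Ω.
Step 5 — Source phasor: V = 240∠-93.2° V = -13.4 - j239.6 V.
Step 6 — Current: I = V / Z = -0.09074 - j0.09236 A = 0.1295∠-134.5° A.
Step 7 — Complex power: S = V·I* = 23.35 + j20.51 VA.
Step 8 — Real power: P = Re(S) = 23.35 W.
Step 9 — Reactive power: Q = Im(S) = 20.51 VAR.
Step 10 — Apparent power: |S| = 31.07 VA.
Step 11 — Power factor: PF = P/|S| = 0.7513 (lagging).

(a) P = 23.35 W  (b) Q = 20.51 VAR  (c) S = 31.07 VA  (d) PF = 0.7513 (lagging)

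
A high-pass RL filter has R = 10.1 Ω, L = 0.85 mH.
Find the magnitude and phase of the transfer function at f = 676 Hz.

Step 1 — Angular frequency: ω = 2π·676 = 4247 rad/s.
Step 2 — Transfer function: H(jω) = jωL/(R + jωL).
Step 3 — Numerator jωL = j·3.61; denominator R + jωL = 10.1 + j3.61.
Step 4 — H = 0.1133 + j0.317.
Step 5 — Magnitude: |H| = 0.3366 (-9.5 dB); phase: φ = 70.3°.

|H| = 0.3366 (-9.5 dB), φ = 70.3°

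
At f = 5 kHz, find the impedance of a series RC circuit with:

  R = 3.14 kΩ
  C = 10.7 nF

Step 1 — Angular frequency: ω = 2π·f = 2π·5000 = 3.142e+04 rad/s.
Step 2 — Component impedances:
  R: Z = R = 3140 Ω
  C: Z = 1/(jωC) = -j/(ω·C) = 0 - j2975 Ω
Step 3 — Series combination: Z_total = R + C = 3140 - j2975 Ω = 4325∠-43.5° Ω.

Z = 3140 - j2975 Ω = 4325∠-43.5° Ω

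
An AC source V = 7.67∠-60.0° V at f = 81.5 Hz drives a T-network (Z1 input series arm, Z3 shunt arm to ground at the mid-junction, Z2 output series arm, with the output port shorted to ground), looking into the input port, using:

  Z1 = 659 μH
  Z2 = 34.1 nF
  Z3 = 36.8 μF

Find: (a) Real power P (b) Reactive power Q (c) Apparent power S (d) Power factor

Step 1 — Angular frequency: ω = 2π·f = 2π·81.5 = 512.1 rad/s.
Step 2 — Component impedances:
  Z1: Z = jωL = j·512.1·0.000659 = 0 + j0.3375 Ω
  Z2: Z = 1/(jωC) = -j/(ω·C) = 0 - j5.727e+04 Ω
  Z3: Z = 1/(jωC) = -j/(ω·C) = 0 - j53.07 Ω
Step 3 — With the output port shorted to ground, the output series arm Z2 runs from the junction to ground; the shunt arm Z3 also runs from the junction to ground. They appear in parallel: Z3 || Z2 = 0 - j53.02 Ω.
Step 4 — Series with input arm Z1: Z_in = Z1 + (Z3 || Z2) = 0 - j52.68 Ω = 52.68∠-90.0° Ω.
Step 5 — Source phasor: V = 7.67∠-60.0° V = 3.835 - j6.642 V.
Step 6 — Current: I = V / Z = 0.1261 + j0.0728 A = 0.1456∠30.0° A.
Step 7 — Complex power: S = V·I* = 0 - j1.117 VA.
Step 8 — Real power: P = Re(S) = 0 W.
Step 9 — Reactive power: Q = Im(S) = -1.117 VAR.
Step 10 — Apparent power: |S| = 1.117 VA.
Step 11 — Power factor: PF = P/|S| = 0 (leading).

(a) P = 0 W  (b) Q = -1.117 VAR  (c) S = 1.117 VA  (d) PF = 0 (leading)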